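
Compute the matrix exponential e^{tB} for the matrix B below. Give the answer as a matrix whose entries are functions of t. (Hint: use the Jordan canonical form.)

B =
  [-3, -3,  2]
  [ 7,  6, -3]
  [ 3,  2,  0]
e^{tB} =
  [t^2*exp(t)/2 - 4*t*exp(t) + exp(t), t^2*exp(t)/2 - 3*t*exp(t), -t^2*exp(t)/2 + 2*t*exp(t)]
  [-t^2*exp(t) + 7*t*exp(t), -t^2*exp(t) + 5*t*exp(t) + exp(t), t^2*exp(t) - 3*t*exp(t)]
  [-t^2*exp(t)/2 + 3*t*exp(t), -t^2*exp(t)/2 + 2*t*exp(t), t^2*exp(t)/2 - t*exp(t) + exp(t)]

Strategy: write B = P · J · P⁻¹ where J is a Jordan canonical form, so e^{tB} = P · e^{tJ} · P⁻¹, and e^{tJ} can be computed block-by-block.

B has Jordan form
J =
  [1, 1, 0]
  [0, 1, 1]
  [0, 0, 1]
(up to reordering of blocks).

Per-block formulas:
  For a 3×3 Jordan block J_3(1): exp(t · J_3(1)) = e^(1t)·(I + t·N + (t^2/2)·N^2), where N is the 3×3 nilpotent shift.

After assembling e^{tJ} and conjugating by P, we get:

e^{tB} =
  [t^2*exp(t)/2 - 4*t*exp(t) + exp(t), t^2*exp(t)/2 - 3*t*exp(t), -t^2*exp(t)/2 + 2*t*exp(t)]
  [-t^2*exp(t) + 7*t*exp(t), -t^2*exp(t) + 5*t*exp(t) + exp(t), t^2*exp(t) - 3*t*exp(t)]
  [-t^2*exp(t)/2 + 3*t*exp(t), -t^2*exp(t)/2 + 2*t*exp(t), t^2*exp(t)/2 - t*exp(t) + exp(t)]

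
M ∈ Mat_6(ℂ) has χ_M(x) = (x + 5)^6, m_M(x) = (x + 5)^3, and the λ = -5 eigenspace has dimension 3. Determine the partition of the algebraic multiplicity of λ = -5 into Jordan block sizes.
Block sizes for λ = -5: [3, 2, 1]

Step 1 — from the characteristic polynomial, algebraic multiplicity of λ = -5 is 6. From dim ker(M − (-5)·I) = 3, there are exactly 3 Jordan blocks for λ = -5.
Step 2 — from the minimal polynomial, the factor (x + 5)^3 tells us the largest block for λ = -5 has size 3.
Step 3 — with total size 6, 3 blocks, and largest block 3, the block sizes (in nonincreasing order) are [3, 2, 1].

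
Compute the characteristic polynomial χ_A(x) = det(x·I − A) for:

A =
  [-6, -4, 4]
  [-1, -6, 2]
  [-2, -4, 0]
x^3 + 12*x^2 + 48*x + 64

Expanding det(x·I − A) (e.g. by cofactor expansion or by noting that A is similar to its Jordan form J, which has the same characteristic polynomial as A) gives
  χ_A(x) = x^3 + 12*x^2 + 48*x + 64
which factors as (x + 4)^3. The eigenvalues (with algebraic multiplicities) are λ = -4 with multiplicity 3.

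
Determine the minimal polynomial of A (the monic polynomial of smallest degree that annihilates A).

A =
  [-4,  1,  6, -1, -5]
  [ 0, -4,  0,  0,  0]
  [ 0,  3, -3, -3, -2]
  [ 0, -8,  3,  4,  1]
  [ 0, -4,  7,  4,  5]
x^4 - 2*x^3 - 12*x^2 + 40*x - 32

The characteristic polynomial is χ_A(x) = (x - 2)^3*(x + 4)^2, so the eigenvalues are known. The minimal polynomial is
  m_A(x) = Π_λ (x − λ)^{k_λ}
where k_λ is the size of the *largest* Jordan block for λ (equivalently, the smallest k with (A − λI)^k v = 0 for every generalised eigenvector v of λ).

  λ = -4: largest Jordan block has size 1, contributing (x + 4)
  λ = 2: largest Jordan block has size 3, contributing (x − 2)^3

So m_A(x) = (x - 2)^3*(x + 4) = x^4 - 2*x^3 - 12*x^2 + 40*x - 32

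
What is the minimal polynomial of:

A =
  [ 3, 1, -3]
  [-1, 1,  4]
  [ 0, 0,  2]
x^3 - 6*x^2 + 12*x - 8

The characteristic polynomial is χ_A(x) = (x - 2)^3, so the eigenvalues are known. The minimal polynomial is
  m_A(x) = Π_λ (x − λ)^{k_λ}
where k_λ is the size of the *largest* Jordan block for λ (equivalently, the smallest k with (A − λI)^k v = 0 for every generalised eigenvector v of λ).

  λ = 2: largest Jordan block has size 3, contributing (x − 2)^3

So m_A(x) = (x - 2)^3 = x^3 - 6*x^2 + 12*x - 8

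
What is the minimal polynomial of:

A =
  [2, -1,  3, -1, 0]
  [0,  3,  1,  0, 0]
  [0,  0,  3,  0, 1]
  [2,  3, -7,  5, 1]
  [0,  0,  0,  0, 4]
x^5 - 17*x^4 + 115*x^3 - 387*x^2 + 648*x - 432

The characteristic polynomial is χ_A(x) = (x - 4)^2*(x - 3)^3, so the eigenvalues are known. The minimal polynomial is
  m_A(x) = Π_λ (x − λ)^{k_λ}
where k_λ is the size of the *largest* Jordan block for λ (equivalently, the smallest k with (A − λI)^k v = 0 for every generalised eigenvector v of λ).

  λ = 3: largest Jordan block has size 3, contributing (x − 3)^3
  λ = 4: largest Jordan block has size 2, contributing (x − 4)^2

So m_A(x) = (x - 4)^2*(x - 3)^3 = x^5 - 17*x^4 + 115*x^3 - 387*x^2 + 648*x - 432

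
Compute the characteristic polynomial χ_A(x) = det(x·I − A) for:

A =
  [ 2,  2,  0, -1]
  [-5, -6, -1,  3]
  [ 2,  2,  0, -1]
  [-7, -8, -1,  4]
x^4

Expanding det(x·I − A) (e.g. by cofactor expansion or by noting that A is similar to its Jordan form J, which has the same characteristic polynomial as A) gives
  χ_A(x) = x^4
which factors as x^4. The eigenvalues (with algebraic multiplicities) are λ = 0 with multiplicity 4.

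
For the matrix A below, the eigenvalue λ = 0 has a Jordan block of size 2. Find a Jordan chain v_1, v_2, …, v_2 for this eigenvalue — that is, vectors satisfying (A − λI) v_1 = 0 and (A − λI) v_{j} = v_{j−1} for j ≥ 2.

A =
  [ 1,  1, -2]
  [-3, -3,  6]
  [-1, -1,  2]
A Jordan chain for λ = 0 of length 2:
v_1 = (1, -3, -1)ᵀ
v_2 = (1, 0, 0)ᵀ

Let N = A − (0)·I. We want v_2 with N^2 v_2 = 0 but N^1 v_2 ≠ 0; then v_{j-1} := N · v_j for j = 2, …, 2.

Pick v_2 = (1, 0, 0)ᵀ.
Then v_1 = N · v_2 = (1, -3, -1)ᵀ.

Sanity check: (A − (0)·I) v_1 = (0, 0, 0)ᵀ = 0. ✓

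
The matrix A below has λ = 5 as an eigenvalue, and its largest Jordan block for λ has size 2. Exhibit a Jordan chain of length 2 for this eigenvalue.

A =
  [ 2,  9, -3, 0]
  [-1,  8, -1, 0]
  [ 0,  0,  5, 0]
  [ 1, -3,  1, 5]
A Jordan chain for λ = 5 of length 2:
v_1 = (-3, -1, 0, 1)ᵀ
v_2 = (1, 0, 0, 0)ᵀ

Let N = A − (5)·I. We want v_2 with N^2 v_2 = 0 but N^1 v_2 ≠ 0; then v_{j-1} := N · v_j for j = 2, …, 2.

Pick v_2 = (1, 0, 0, 0)ᵀ.
Then v_1 = N · v_2 = (-3, -1, 0, 1)ᵀ.

Sanity check: (A − (5)·I) v_1 = (0, 0, 0, 0)ᵀ = 0. ✓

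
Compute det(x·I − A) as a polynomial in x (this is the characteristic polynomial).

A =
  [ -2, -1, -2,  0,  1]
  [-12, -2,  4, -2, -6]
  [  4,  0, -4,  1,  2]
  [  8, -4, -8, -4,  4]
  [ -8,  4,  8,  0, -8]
x^5 + 20*x^4 + 160*x^3 + 640*x^2 + 1280*x + 1024

Expanding det(x·I − A) (e.g. by cofactor expansion or by noting that A is similar to its Jordan form J, which has the same characteristic polynomial as A) gives
  χ_A(x) = x^5 + 20*x^4 + 160*x^3 + 640*x^2 + 1280*x + 1024
which factors as (x + 4)^5. The eigenvalues (with algebraic multiplicities) are λ = -4 with multiplicity 5.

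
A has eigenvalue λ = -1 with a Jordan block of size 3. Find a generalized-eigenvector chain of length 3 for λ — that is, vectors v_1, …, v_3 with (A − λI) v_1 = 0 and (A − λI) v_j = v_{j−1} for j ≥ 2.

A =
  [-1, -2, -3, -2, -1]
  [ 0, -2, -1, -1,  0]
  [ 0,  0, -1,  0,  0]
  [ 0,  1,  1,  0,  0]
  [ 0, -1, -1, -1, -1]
A Jordan chain for λ = -1 of length 3:
v_1 = (1, 0, 0, 0, 0)ᵀ
v_2 = (-2, -1, 0, 1, -1)ᵀ
v_3 = (0, 1, 0, 0, 0)ᵀ

Let N = A − (-1)·I. We want v_3 with N^3 v_3 = 0 but N^2 v_3 ≠ 0; then v_{j-1} := N · v_j for j = 3, …, 2.

Pick v_3 = (0, 1, 0, 0, 0)ᵀ.
Then v_2 = N · v_3 = (-2, -1, 0, 1, -1)ᵀ.
Then v_1 = N · v_2 = (1, 0, 0, 0, 0)ᵀ.

Sanity check: (A − (-1)·I) v_1 = (0, 0, 0, 0, 0)ᵀ = 0. ✓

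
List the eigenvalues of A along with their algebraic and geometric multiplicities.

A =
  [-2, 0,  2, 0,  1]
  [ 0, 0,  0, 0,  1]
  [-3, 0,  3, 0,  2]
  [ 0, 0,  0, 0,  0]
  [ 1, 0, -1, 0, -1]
λ = 0: alg = 5, geom = 3

Step 1 — factor the characteristic polynomial to read off the algebraic multiplicities:
  χ_A(x) = x^5

Step 2 — compute geometric multiplicities via the rank-nullity identity g(λ) = n − rank(A − λI):
  rank(A − (0)·I) = 2, so dim ker(A − (0)·I) = n − 2 = 3

Summary:
  λ = 0: algebraic multiplicity = 5, geometric multiplicity = 3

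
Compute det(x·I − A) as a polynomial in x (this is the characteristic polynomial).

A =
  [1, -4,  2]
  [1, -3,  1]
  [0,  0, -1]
x^3 + 3*x^2 + 3*x + 1

Expanding det(x·I − A) (e.g. by cofactor expansion or by noting that A is similar to its Jordan form J, which has the same characteristic polynomial as A) gives
  χ_A(x) = x^3 + 3*x^2 + 3*x + 1
which factors as (x + 1)^3. The eigenvalues (with algebraic multiplicities) are λ = -1 with multiplicity 3.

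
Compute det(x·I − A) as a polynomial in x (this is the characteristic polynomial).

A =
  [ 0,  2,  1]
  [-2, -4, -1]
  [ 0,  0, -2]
x^3 + 6*x^2 + 12*x + 8

Expanding det(x·I − A) (e.g. by cofactor expansion or by noting that A is similar to its Jordan form J, which has the same characteristic polynomial as A) gives
  χ_A(x) = x^3 + 6*x^2 + 12*x + 8
which factors as (x + 2)^3. The eigenvalues (with algebraic multiplicities) are λ = -2 with multiplicity 3.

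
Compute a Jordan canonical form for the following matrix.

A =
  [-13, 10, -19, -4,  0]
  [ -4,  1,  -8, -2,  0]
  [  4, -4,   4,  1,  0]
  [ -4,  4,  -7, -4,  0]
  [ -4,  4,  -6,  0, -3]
J_3(-3) ⊕ J_1(-3) ⊕ J_1(-3)

The characteristic polynomial is
  det(x·I − A) = x^5 + 15*x^4 + 90*x^3 + 270*x^2 + 405*x + 243 = (x + 3)^5

Eigenvalues and multiplicities (the geometric multiplicity of λ is n − rank(A − λI), which equals the number of Jordan blocks for λ):
  λ = -3: algebraic multiplicity = 5, geometric multiplicity = 3

Determining the block sizes for each eigenvalue:
  λ = -3: with am = 5 and gm = 3, the partition is not yet determined (e.g. several partitions of 5 into 3 parts exist). Let N = A − (-3)·I. Computing rank(N^1) = 2, rank(N^2) = 1, rank(N^3) = 0; the number of blocks of size ≥ j is rank(N^{j−1}) − rank(N^j), giving [3, 1, 1]. So we have 1 block(s) of size 3, 2 block(s) of size 1 → block sizes [3, 1, 1]

Assembling the blocks gives a Jordan form
J =
  [-3,  1,  0,  0,  0]
  [ 0, -3,  1,  0,  0]
  [ 0,  0, -3,  0,  0]
  [ 0,  0,  0, -3,  0]
  [ 0,  0,  0,  0, -3]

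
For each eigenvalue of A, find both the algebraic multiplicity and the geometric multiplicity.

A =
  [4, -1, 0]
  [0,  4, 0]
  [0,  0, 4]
λ = 4: alg = 3, geom = 2

Step 1 — factor the characteristic polynomial to read off the algebraic multiplicities:
  χ_A(x) = (x - 4)^3

Step 2 — compute geometric multiplicities via the rank-nullity identity g(λ) = n − rank(A − λI):
  rank(A − (4)·I) = 1, so dim ker(A − (4)·I) = n − 1 = 2

Summary:
  λ = 4: algebraic multiplicity = 3, geometric multiplicity = 2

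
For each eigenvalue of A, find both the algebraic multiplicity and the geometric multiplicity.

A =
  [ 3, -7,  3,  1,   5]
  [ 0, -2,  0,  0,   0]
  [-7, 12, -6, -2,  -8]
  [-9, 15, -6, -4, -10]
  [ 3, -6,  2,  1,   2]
λ = -2: alg = 2, geom = 1; λ = -1: alg = 3, geom = 1

Step 1 — factor the characteristic polynomial to read off the algebraic multiplicities:
  χ_A(x) = (x + 1)^3*(x + 2)^2

Step 2 — compute geometric multiplicities via the rank-nullity identity g(λ) = n − rank(A − λI):
  rank(A − (-2)·I) = 4, so dim ker(A − (-2)·I) = n − 4 = 1
  rank(A − (-1)·I) = 4, so dim ker(A − (-1)·I) = n − 4 = 1

Summary:
  λ = -2: algebraic multiplicity = 2, geometric multiplicity = 1
  λ = -1: algebraic multiplicity = 3, geometric multiplicity = 1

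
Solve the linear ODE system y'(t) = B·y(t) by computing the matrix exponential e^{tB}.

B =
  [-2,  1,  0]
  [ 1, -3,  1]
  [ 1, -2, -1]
e^{tB} =
  [t^2*exp(-2*t)/2 + exp(-2*t), -t^2*exp(-2*t)/2 + t*exp(-2*t), t^2*exp(-2*t)/2]
  [t*exp(-2*t), -t*exp(-2*t) + exp(-2*t), t*exp(-2*t)]
  [-t^2*exp(-2*t)/2 + t*exp(-2*t), t^2*exp(-2*t)/2 - 2*t*exp(-2*t), -t^2*exp(-2*t)/2 + t*exp(-2*t) + exp(-2*t)]

Strategy: write B = P · J · P⁻¹ where J is a Jordan canonical form, so e^{tB} = P · e^{tJ} · P⁻¹, and e^{tJ} can be computed block-by-block.

B has Jordan form
J =
  [-2,  1,  0]
  [ 0, -2,  1]
  [ 0,  0, -2]
(up to reordering of blocks).

Per-block formulas:
  For a 3×3 Jordan block J_3(-2): exp(t · J_3(-2)) = e^(-2t)·(I + t·N + (t^2/2)·N^2), where N is the 3×3 nilpotent shift.

After assembling e^{tJ} and conjugating by P, we get:

e^{tB} =
  [t^2*exp(-2*t)/2 + exp(-2*t), -t^2*exp(-2*t)/2 + t*exp(-2*t), t^2*exp(-2*t)/2]
  [t*exp(-2*t), -t*exp(-2*t) + exp(-2*t), t*exp(-2*t)]
  [-t^2*exp(-2*t)/2 + t*exp(-2*t), t^2*exp(-2*t)/2 - 2*t*exp(-2*t), -t^2*exp(-2*t)/2 + t*exp(-2*t) + exp(-2*t)]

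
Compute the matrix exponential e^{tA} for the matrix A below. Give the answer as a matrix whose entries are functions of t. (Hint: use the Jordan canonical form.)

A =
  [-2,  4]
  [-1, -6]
e^{tA} =
  [2*t*exp(-4*t) + exp(-4*t), 4*t*exp(-4*t)]
  [-t*exp(-4*t), -2*t*exp(-4*t) + exp(-4*t)]

Strategy: write A = P · J · P⁻¹ where J is a Jordan canonical form, so e^{tA} = P · e^{tJ} · P⁻¹, and e^{tJ} can be computed block-by-block.

A has Jordan form
J =
  [-4,  1]
  [ 0, -4]
(up to reordering of blocks).

Per-block formulas:
  For a 2×2 Jordan block J_2(-4): exp(t · J_2(-4)) = e^(-4t)·(I + t·N), where N is the 2×2 nilpotent shift.

After assembling e^{tJ} and conjugating by P, we get:

e^{tA} =
  [2*t*exp(-4*t) + exp(-4*t), 4*t*exp(-4*t)]
  [-t*exp(-4*t), -2*t*exp(-4*t) + exp(-4*t)]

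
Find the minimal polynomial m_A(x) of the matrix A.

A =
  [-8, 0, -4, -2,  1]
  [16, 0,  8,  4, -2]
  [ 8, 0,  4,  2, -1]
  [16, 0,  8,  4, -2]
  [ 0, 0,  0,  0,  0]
x^2

The characteristic polynomial is χ_A(x) = x^5, so the eigenvalues are known. The minimal polynomial is
  m_A(x) = Π_λ (x − λ)^{k_λ}
where k_λ is the size of the *largest* Jordan block for λ (equivalently, the smallest k with (A − λI)^k v = 0 for every generalised eigenvector v of λ).

  λ = 0: largest Jordan block has size 2, contributing (x − 0)^2

So m_A(x) = x^2 = x^2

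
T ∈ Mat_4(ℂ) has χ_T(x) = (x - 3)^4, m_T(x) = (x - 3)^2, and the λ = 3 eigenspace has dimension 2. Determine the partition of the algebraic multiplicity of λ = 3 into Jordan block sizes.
Block sizes for λ = 3: [2, 2]

Step 1 — from the characteristic polynomial, algebraic multiplicity of λ = 3 is 4. From dim ker(T − (3)·I) = 2, there are exactly 2 Jordan blocks for λ = 3.
Step 2 — from the minimal polynomial, the factor (x − 3)^2 tells us the largest block for λ = 3 has size 2.
Step 3 — with total size 4, 2 blocks, and largest block 2, the block sizes (in nonincreasing order) are [2, 2].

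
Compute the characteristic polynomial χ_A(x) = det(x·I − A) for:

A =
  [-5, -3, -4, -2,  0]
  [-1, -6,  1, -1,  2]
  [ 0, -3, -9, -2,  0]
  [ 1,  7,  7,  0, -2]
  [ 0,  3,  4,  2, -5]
x^5 + 25*x^4 + 250*x^3 + 1250*x^2 + 3125*x + 3125

Expanding det(x·I − A) (e.g. by cofactor expansion or by noting that A is similar to its Jordan form J, which has the same characteristic polynomial as A) gives
  χ_A(x) = x^5 + 25*x^4 + 250*x^3 + 1250*x^2 + 3125*x + 3125
which factors as (x + 5)^5. The eigenvalues (with algebraic multiplicities) are λ = -5 with multiplicity 5.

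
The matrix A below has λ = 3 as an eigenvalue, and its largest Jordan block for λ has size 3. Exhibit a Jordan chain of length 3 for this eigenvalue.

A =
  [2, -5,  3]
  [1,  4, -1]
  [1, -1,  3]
A Jordan chain for λ = 3 of length 3:
v_1 = (-1, -1, -2)ᵀ
v_2 = (-1, 1, 1)ᵀ
v_3 = (1, 0, 0)ᵀ

Let N = A − (3)·I. We want v_3 with N^3 v_3 = 0 but N^2 v_3 ≠ 0; then v_{j-1} := N · v_j for j = 3, …, 2.

Pick v_3 = (1, 0, 0)ᵀ.
Then v_2 = N · v_3 = (-1, 1, 1)ᵀ.
Then v_1 = N · v_2 = (-1, -1, -2)ᵀ.

Sanity check: (A − (3)·I) v_1 = (0, 0, 0)ᵀ = 0. ✓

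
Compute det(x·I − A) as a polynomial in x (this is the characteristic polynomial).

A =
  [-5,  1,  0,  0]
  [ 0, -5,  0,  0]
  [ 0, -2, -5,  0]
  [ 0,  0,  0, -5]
x^4 + 20*x^3 + 150*x^2 + 500*x + 625

Expanding det(x·I − A) (e.g. by cofactor expansion or by noting that A is similar to its Jordan form J, which has the same characteristic polynomial as A) gives
  χ_A(x) = x^4 + 20*x^3 + 150*x^2 + 500*x + 625
which factors as (x + 5)^4. The eigenvalues (with algebraic multiplicities) are λ = -5 with multiplicity 4.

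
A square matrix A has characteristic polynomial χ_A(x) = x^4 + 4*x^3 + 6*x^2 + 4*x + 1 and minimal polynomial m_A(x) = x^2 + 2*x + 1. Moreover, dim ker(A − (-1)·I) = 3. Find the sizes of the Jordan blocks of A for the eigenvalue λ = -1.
Block sizes for λ = -1: [2, 1, 1]

Step 1 — from the characteristic polynomial, algebraic multiplicity of λ = -1 is 4. From dim ker(A − (-1)·I) = 3, there are exactly 3 Jordan blocks for λ = -1.
Step 2 — from the minimal polynomial, the factor (x + 1)^2 tells us the largest block for λ = -1 has size 2.
Step 3 — with total size 4, 3 blocks, and largest block 2, the block sizes (in nonincreasing order) are [2, 1, 1].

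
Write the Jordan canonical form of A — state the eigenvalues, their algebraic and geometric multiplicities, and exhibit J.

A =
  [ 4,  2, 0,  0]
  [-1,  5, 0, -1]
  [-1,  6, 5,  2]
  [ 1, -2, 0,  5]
J_1(4) ⊕ J_2(5) ⊕ J_1(5)

The characteristic polynomial is
  det(x·I − A) = x^4 - 19*x^3 + 135*x^2 - 425*x + 500 = (x - 5)^3*(x - 4)

Eigenvalues and multiplicities (the geometric multiplicity of λ is n − rank(A − λI), which equals the number of Jordan blocks for λ):
  λ = 4: algebraic multiplicity = 1, geometric multiplicity = 1
  λ = 5: algebraic multiplicity = 3, geometric multiplicity = 2

Determining the block sizes for each eigenvalue:
  λ = 4: one block (gm = 1), so the single block has size am = 1 → block sizes [1]
  λ = 5: 2 blocks summing to 3 forces exactly one block of size 2 and the rest size 1 → block sizes [2, 1]

Assembling the blocks gives a Jordan form
J =
  [4, 0, 0, 0]
  [0, 5, 1, 0]
  [0, 0, 5, 0]
  [0, 0, 0, 5]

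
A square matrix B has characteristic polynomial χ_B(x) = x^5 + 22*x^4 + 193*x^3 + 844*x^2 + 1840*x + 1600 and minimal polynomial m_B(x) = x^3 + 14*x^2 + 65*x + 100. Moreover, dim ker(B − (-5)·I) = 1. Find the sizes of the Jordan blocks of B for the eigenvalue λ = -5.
Block sizes for λ = -5: [2]

Step 1 — from the characteristic polynomial, algebraic multiplicity of λ = -5 is 2. From dim ker(B − (-5)·I) = 1, there are exactly 1 Jordan blocks for λ = -5.
Step 2 — from the minimal polynomial, the factor (x + 5)^2 tells us the largest block for λ = -5 has size 2.
Step 3 — with total size 2, 1 blocks, and largest block 2, the block sizes (in nonincreasing order) are [2].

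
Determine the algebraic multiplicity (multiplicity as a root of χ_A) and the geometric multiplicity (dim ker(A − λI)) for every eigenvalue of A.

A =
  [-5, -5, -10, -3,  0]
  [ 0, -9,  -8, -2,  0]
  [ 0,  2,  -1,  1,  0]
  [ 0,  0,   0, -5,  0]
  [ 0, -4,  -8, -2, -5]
λ = -5: alg = 5, geom = 3

Step 1 — factor the characteristic polynomial to read off the algebraic multiplicities:
  χ_A(x) = (x + 5)^5

Step 2 — compute geometric multiplicities via the rank-nullity identity g(λ) = n − rank(A − λI):
  rank(A − (-5)·I) = 2, so dim ker(A − (-5)·I) = n − 2 = 3

Summary:
  λ = -5: algebraic multiplicity = 5, geometric multiplicity = 3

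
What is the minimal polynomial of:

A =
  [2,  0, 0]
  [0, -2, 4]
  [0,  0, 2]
x^2 - 4

The characteristic polynomial is χ_A(x) = (x - 2)^2*(x + 2), so the eigenvalues are known. The minimal polynomial is
  m_A(x) = Π_λ (x − λ)^{k_λ}
where k_λ is the size of the *largest* Jordan block for λ (equivalently, the smallest k with (A − λI)^k v = 0 for every generalised eigenvector v of λ).

  λ = -2: largest Jordan block has size 1, contributing (x + 2)
  λ = 2: largest Jordan block has size 1, contributing (x − 2)

So m_A(x) = (x - 2)*(x + 2) = x^2 - 4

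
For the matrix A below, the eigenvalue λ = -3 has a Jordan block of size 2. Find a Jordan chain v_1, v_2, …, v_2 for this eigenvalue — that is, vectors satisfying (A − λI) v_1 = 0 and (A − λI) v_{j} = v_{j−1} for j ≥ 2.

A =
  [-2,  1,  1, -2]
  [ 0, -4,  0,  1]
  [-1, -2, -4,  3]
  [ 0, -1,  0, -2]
A Jordan chain for λ = -3 of length 2:
v_1 = (1, 0, -1, 0)ᵀ
v_2 = (1, 0, 0, 0)ᵀ

Let N = A − (-3)·I. We want v_2 with N^2 v_2 = 0 but N^1 v_2 ≠ 0; then v_{j-1} := N · v_j for j = 2, …, 2.

Pick v_2 = (1, 0, 0, 0)ᵀ.
Then v_1 = N · v_2 = (1, 0, -1, 0)ᵀ.

Sanity check: (A − (-3)·I) v_1 = (0, 0, 0, 0)ᵀ = 0. ✓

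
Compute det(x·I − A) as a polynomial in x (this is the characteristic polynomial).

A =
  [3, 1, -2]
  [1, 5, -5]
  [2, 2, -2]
x^3 - 6*x^2 + 12*x - 8

Expanding det(x·I − A) (e.g. by cofactor expansion or by noting that A is similar to its Jordan form J, which has the same characteristic polynomial as A) gives
  χ_A(x) = x^3 - 6*x^2 + 12*x - 8
which factors as (x - 2)^3. The eigenvalues (with algebraic multiplicities) are λ = 2 with multiplicity 3.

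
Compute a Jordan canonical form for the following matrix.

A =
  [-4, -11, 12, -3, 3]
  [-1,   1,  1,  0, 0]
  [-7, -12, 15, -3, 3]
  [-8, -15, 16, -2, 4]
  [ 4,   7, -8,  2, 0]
J_3(2) ⊕ J_2(2)

The characteristic polynomial is
  det(x·I − A) = x^5 - 10*x^4 + 40*x^3 - 80*x^2 + 80*x - 32 = (x - 2)^5

Eigenvalues and multiplicities (the geometric multiplicity of λ is n − rank(A − λI), which equals the number of Jordan blocks for λ):
  λ = 2: algebraic multiplicity = 5, geometric multiplicity = 2

Determining the block sizes for each eigenvalue:
  λ = 2: with am = 5 and gm = 2, the partition is not yet determined (e.g. several partitions of 5 into 2 parts exist). Let N = A − (2)·I. Computing rank(N^1) = 3, rank(N^2) = 1, rank(N^3) = 0; the number of blocks of size ≥ j is rank(N^{j−1}) − rank(N^j), giving [2, 2, 1]. So we have 1 block(s) of size 3, 1 block(s) of size 2 → block sizes [3, 2]

Assembling the blocks gives a Jordan form
J =
  [2, 1, 0, 0, 0]
  [0, 2, 1, 0, 0]
  [0, 0, 2, 0, 0]
  [0, 0, 0, 2, 1]
  [0, 0, 0, 0, 2]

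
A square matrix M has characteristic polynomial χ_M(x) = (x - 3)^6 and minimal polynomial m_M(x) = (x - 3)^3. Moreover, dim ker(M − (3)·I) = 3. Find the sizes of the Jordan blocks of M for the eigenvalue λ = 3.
Block sizes for λ = 3: [3, 2, 1]

Step 1 — from the characteristic polynomial, algebraic multiplicity of λ = 3 is 6. From dim ker(M − (3)·I) = 3, there are exactly 3 Jordan blocks for λ = 3.
Step 2 — from the minimal polynomial, the factor (x − 3)^3 tells us the largest block for λ = 3 has size 3.
Step 3 — with total size 6, 3 blocks, and largest block 3, the block sizes (in nonincreasing order) are [3, 2, 1].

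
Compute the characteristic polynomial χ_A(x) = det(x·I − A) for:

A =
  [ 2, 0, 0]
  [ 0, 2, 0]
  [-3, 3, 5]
x^3 - 9*x^2 + 24*x - 20

Expanding det(x·I − A) (e.g. by cofactor expansion or by noting that A is similar to its Jordan form J, which has the same characteristic polynomial as A) gives
  χ_A(x) = x^3 - 9*x^2 + 24*x - 20
which factors as (x - 5)*(x - 2)^2. The eigenvalues (with algebraic multiplicities) are λ = 2 with multiplicity 2, λ = 5 with multiplicity 1.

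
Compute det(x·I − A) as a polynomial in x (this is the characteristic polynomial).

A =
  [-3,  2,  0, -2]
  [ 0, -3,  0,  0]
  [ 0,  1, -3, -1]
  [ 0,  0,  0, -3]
x^4 + 12*x^3 + 54*x^2 + 108*x + 81

Expanding det(x·I − A) (e.g. by cofactor expansion or by noting that A is similar to its Jordan form J, which has the same characteristic polynomial as A) gives
  χ_A(x) = x^4 + 12*x^3 + 54*x^2 + 108*x + 81
which factors as (x + 3)^4. The eigenvalues (with algebraic multiplicities) are λ = -3 with multiplicity 4.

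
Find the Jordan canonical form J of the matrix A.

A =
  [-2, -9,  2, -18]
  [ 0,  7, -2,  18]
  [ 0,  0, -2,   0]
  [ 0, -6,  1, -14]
J_1(-5) ⊕ J_2(-2) ⊕ J_1(-2)

The characteristic polynomial is
  det(x·I − A) = x^4 + 11*x^3 + 42*x^2 + 68*x + 40 = (x + 2)^3*(x + 5)

Eigenvalues and multiplicities (the geometric multiplicity of λ is n − rank(A − λI), which equals the number of Jordan blocks for λ):
  λ = -5: algebraic multiplicity = 1, geometric multiplicity = 1
  λ = -2: algebraic multiplicity = 3, geometric multiplicity = 2

Determining the block sizes for each eigenvalue:
  λ = -5: one block (gm = 1), so the single block has size am = 1 → block sizes [1]
  λ = -2: 2 blocks summing to 3 forces exactly one block of size 2 and the rest size 1 → block sizes [2, 1]

Assembling the blocks gives a Jordan form
J =
  [-5,  0,  0,  0]
  [ 0, -2,  1,  0]
  [ 0,  0, -2,  0]
  [ 0,  0,  0, -2]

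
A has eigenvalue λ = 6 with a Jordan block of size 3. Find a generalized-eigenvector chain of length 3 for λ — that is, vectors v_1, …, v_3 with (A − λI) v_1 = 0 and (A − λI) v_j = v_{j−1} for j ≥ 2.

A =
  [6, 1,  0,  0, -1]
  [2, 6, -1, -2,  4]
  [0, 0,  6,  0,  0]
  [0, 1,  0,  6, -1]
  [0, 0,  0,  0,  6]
A Jordan chain for λ = 6 of length 3:
v_1 = (2, 0, 0, 2, 0)ᵀ
v_2 = (0, 2, 0, 0, 0)ᵀ
v_3 = (1, 0, 0, 0, 0)ᵀ

Let N = A − (6)·I. We want v_3 with N^3 v_3 = 0 but N^2 v_3 ≠ 0; then v_{j-1} := N · v_j for j = 3, …, 2.

Pick v_3 = (1, 0, 0, 0, 0)ᵀ.
Then v_2 = N · v_3 = (0, 2, 0, 0, 0)ᵀ.
Then v_1 = N · v_2 = (2, 0, 0, 2, 0)ᵀ.

Sanity check: (A − (6)·I) v_1 = (0, 0, 0, 0, 0)ᵀ = 0. ✓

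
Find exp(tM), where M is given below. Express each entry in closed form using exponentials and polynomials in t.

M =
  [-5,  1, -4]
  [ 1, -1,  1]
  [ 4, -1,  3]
e^{tM} =
  [t^2*exp(-t)/2 - 4*t*exp(-t) + exp(-t), t*exp(-t), t^2*exp(-t)/2 - 4*t*exp(-t)]
  [t*exp(-t), exp(-t), t*exp(-t)]
  [-t^2*exp(-t)/2 + 4*t*exp(-t), -t*exp(-t), -t^2*exp(-t)/2 + 4*t*exp(-t) + exp(-t)]

Strategy: write M = P · J · P⁻¹ where J is a Jordan canonical form, so e^{tM} = P · e^{tJ} · P⁻¹, and e^{tJ} can be computed block-by-block.

M has Jordan form
J =
  [-1,  1,  0]
  [ 0, -1,  1]
  [ 0,  0, -1]
(up to reordering of blocks).

Per-block formulas:
  For a 3×3 Jordan block J_3(-1): exp(t · J_3(-1)) = e^(-1t)·(I + t·N + (t^2/2)·N^2), where N is the 3×3 nilpotent shift.

After assembling e^{tJ} and conjugating by P, we get:

e^{tM} =
  [t^2*exp(-t)/2 - 4*t*exp(-t) + exp(-t), t*exp(-t), t^2*exp(-t)/2 - 4*t*exp(-t)]
  [t*exp(-t), exp(-t), t*exp(-t)]
  [-t^2*exp(-t)/2 + 4*t*exp(-t), -t*exp(-t), -t^2*exp(-t)/2 + 4*t*exp(-t) + exp(-t)]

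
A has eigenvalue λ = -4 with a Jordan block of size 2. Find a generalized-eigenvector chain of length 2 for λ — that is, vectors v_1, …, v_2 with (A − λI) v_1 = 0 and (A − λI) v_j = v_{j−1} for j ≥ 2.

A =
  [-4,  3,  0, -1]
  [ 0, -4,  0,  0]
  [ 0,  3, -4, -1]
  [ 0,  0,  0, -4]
A Jordan chain for λ = -4 of length 2:
v_1 = (3, 0, 3, 0)ᵀ
v_2 = (0, 1, 0, 0)ᵀ

Let N = A − (-4)·I. We want v_2 with N^2 v_2 = 0 but N^1 v_2 ≠ 0; then v_{j-1} := N · v_j for j = 2, …, 2.

Pick v_2 = (0, 1, 0, 0)ᵀ.
Then v_1 = N · v_2 = (3, 0, 3, 0)ᵀ.

Sanity check: (A − (-4)·I) v_1 = (0, 0, 0, 0)ᵀ = 0. ✓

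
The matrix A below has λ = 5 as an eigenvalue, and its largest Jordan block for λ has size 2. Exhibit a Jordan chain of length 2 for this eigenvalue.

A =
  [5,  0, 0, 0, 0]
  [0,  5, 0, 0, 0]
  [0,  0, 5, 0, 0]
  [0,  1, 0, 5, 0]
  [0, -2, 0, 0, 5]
A Jordan chain for λ = 5 of length 2:
v_1 = (0, 0, 0, 1, -2)ᵀ
v_2 = (0, 1, 0, 0, 0)ᵀ

Let N = A − (5)·I. We want v_2 with N^2 v_2 = 0 but N^1 v_2 ≠ 0; then v_{j-1} := N · v_j for j = 2, …, 2.

Pick v_2 = (0, 1, 0, 0, 0)ᵀ.
Then v_1 = N · v_2 = (0, 0, 0, 1, -2)ᵀ.

Sanity check: (A − (5)·I) v_1 = (0, 0, 0, 0, 0)ᵀ = 0. ✓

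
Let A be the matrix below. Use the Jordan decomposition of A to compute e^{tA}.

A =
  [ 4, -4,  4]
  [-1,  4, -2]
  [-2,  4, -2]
e^{tA} =
  [2*t*exp(2*t) + exp(2*t), -4*t*exp(2*t), 4*t*exp(2*t)]
  [-t*exp(2*t), 2*t*exp(2*t) + exp(2*t), -2*t*exp(2*t)]
  [-2*t*exp(2*t), 4*t*exp(2*t), -4*t*exp(2*t) + exp(2*t)]

Strategy: write A = P · J · P⁻¹ where J is a Jordan canonical form, so e^{tA} = P · e^{tJ} · P⁻¹, and e^{tJ} can be computed block-by-block.

A has Jordan form
J =
  [2, 1, 0]
  [0, 2, 0]
  [0, 0, 2]
(up to reordering of blocks).

Per-block formulas:
  For a 2×2 Jordan block J_2(2): exp(t · J_2(2)) = e^(2t)·(I + t·N), where N is the 2×2 nilpotent shift.
  For a 1×1 block at λ = 2: exp(t · [2]) = [e^(2t)].

After assembling e^{tJ} and conjugating by P, we get:

e^{tA} =
  [2*t*exp(2*t) + exp(2*t), -4*t*exp(2*t), 4*t*exp(2*t)]
  [-t*exp(2*t), 2*t*exp(2*t) + exp(2*t), -2*t*exp(2*t)]
  [-2*t*exp(2*t), 4*t*exp(2*t), -4*t*exp(2*t) + exp(2*t)]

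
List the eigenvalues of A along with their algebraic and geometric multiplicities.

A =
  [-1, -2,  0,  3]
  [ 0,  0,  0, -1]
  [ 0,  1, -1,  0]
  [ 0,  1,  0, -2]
λ = -1: alg = 4, geom = 2

Step 1 — factor the characteristic polynomial to read off the algebraic multiplicities:
  χ_A(x) = (x + 1)^4

Step 2 — compute geometric multiplicities via the rank-nullity identity g(λ) = n − rank(A − λI):
  rank(A − (-1)·I) = 2, so dim ker(A − (-1)·I) = n − 2 = 2

Summary:
  λ = -1: algebraic multiplicity = 4, geometric multiplicity = 2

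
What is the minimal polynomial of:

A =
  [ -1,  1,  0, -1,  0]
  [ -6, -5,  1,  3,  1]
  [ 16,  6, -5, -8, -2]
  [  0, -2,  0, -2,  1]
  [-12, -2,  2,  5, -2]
x^3 + 9*x^2 + 27*x + 27

The characteristic polynomial is χ_A(x) = (x + 3)^5, so the eigenvalues are known. The minimal polynomial is
  m_A(x) = Π_λ (x − λ)^{k_λ}
where k_λ is the size of the *largest* Jordan block for λ (equivalently, the smallest k with (A − λI)^k v = 0 for every generalised eigenvector v of λ).

  λ = -3: largest Jordan block has size 3, contributing (x + 3)^3

So m_A(x) = (x + 3)^3 = x^3 + 9*x^2 + 27*x + 27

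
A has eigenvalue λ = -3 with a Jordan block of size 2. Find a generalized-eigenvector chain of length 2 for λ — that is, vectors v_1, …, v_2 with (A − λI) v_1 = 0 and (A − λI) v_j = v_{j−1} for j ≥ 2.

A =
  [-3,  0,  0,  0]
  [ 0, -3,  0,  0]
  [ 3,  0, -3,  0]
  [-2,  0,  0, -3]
A Jordan chain for λ = -3 of length 2:
v_1 = (0, 0, 3, -2)ᵀ
v_2 = (1, 0, 0, 0)ᵀ

Let N = A − (-3)·I. We want v_2 with N^2 v_2 = 0 but N^1 v_2 ≠ 0; then v_{j-1} := N · v_j for j = 2, …, 2.

Pick v_2 = (1, 0, 0, 0)ᵀ.
Then v_1 = N · v_2 = (0, 0, 3, -2)ᵀ.

Sanity check: (A − (-3)·I) v_1 = (0, 0, 0, 0)ᵀ = 0. ✓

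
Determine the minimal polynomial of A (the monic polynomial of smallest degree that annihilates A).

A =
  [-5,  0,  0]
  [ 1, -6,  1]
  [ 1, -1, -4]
x^2 + 10*x + 25

The characteristic polynomial is χ_A(x) = (x + 5)^3, so the eigenvalues are known. The minimal polynomial is
  m_A(x) = Π_λ (x − λ)^{k_λ}
where k_λ is the size of the *largest* Jordan block for λ (equivalently, the smallest k with (A − λI)^k v = 0 for every generalised eigenvector v of λ).

  λ = -5: largest Jordan block has size 2, contributing (x + 5)^2

So m_A(x) = (x + 5)^2 = x^2 + 10*x + 25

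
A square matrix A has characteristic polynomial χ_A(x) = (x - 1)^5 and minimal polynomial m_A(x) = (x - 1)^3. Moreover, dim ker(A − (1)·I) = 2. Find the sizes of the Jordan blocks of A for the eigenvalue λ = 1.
Block sizes for λ = 1: [3, 2]

Step 1 — from the characteristic polynomial, algebraic multiplicity of λ = 1 is 5. From dim ker(A − (1)·I) = 2, there are exactly 2 Jordan blocks for λ = 1.
Step 2 — from the minimal polynomial, the factor (x − 1)^3 tells us the largest block for λ = 1 has size 3.
Step 3 — with total size 5, 2 blocks, and largest block 3, the block sizes (in nonincreasing order) are [3, 2].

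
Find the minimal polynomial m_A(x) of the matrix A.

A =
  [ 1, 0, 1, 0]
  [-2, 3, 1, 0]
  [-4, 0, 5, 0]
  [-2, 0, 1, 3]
x^2 - 6*x + 9

The characteristic polynomial is χ_A(x) = (x - 3)^4, so the eigenvalues are known. The minimal polynomial is
  m_A(x) = Π_λ (x − λ)^{k_λ}
where k_λ is the size of the *largest* Jordan block for λ (equivalently, the smallest k with (A − λI)^k v = 0 for every generalised eigenvector v of λ).

  λ = 3: largest Jordan block has size 2, contributing (x − 3)^2

So m_A(x) = (x - 3)^2 = x^2 - 6*x + 9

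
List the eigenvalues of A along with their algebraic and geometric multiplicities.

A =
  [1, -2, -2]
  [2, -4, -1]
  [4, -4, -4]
λ = -3: alg = 1, geom = 1; λ = -2: alg = 2, geom = 1

Step 1 — factor the characteristic polynomial to read off the algebraic multiplicities:
  χ_A(x) = (x + 2)^2*(x + 3)

Step 2 — compute geometric multiplicities via the rank-nullity identity g(λ) = n − rank(A − λI):
  rank(A − (-3)·I) = 2, so dim ker(A − (-3)·I) = n − 2 = 1
  rank(A − (-2)·I) = 2, so dim ker(A − (-2)·I) = n − 2 = 1

Summary:
  λ = -3: algebraic multiplicity = 1, geometric multiplicity = 1
  λ = -2: algebraic multiplicity = 2, geometric multiplicity = 1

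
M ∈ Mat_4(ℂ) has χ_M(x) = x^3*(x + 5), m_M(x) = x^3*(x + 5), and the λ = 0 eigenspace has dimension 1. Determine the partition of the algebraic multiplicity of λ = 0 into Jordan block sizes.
Block sizes for λ = 0: [3]

Step 1 — from the characteristic polynomial, algebraic multiplicity of λ = 0 is 3. From dim ker(M − (0)·I) = 1, there are exactly 1 Jordan blocks for λ = 0.
Step 2 — from the minimal polynomial, the factor (x − 0)^3 tells us the largest block for λ = 0 has size 3.
Step 3 — with total size 3, 1 blocks, and largest block 3, the block sizes (in nonincreasing order) are [3].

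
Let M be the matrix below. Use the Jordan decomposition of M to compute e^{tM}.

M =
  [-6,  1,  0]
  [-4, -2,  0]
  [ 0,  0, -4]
e^{tM} =
  [-2*t*exp(-4*t) + exp(-4*t), t*exp(-4*t), 0]
  [-4*t*exp(-4*t), 2*t*exp(-4*t) + exp(-4*t), 0]
  [0, 0, exp(-4*t)]

Strategy: write M = P · J · P⁻¹ where J is a Jordan canonical form, so e^{tM} = P · e^{tJ} · P⁻¹, and e^{tJ} can be computed block-by-block.

M has Jordan form
J =
  [-4,  1,  0]
  [ 0, -4,  0]
  [ 0,  0, -4]
(up to reordering of blocks).

Per-block formulas:
  For a 2×2 Jordan block J_2(-4): exp(t · J_2(-4)) = e^(-4t)·(I + t·N), where N is the 2×2 nilpotent shift.
  For a 1×1 block at λ = -4: exp(t · [-4]) = [e^(-4t)].

After assembling e^{tJ} and conjugating by P, we get:

e^{tM} =
  [-2*t*exp(-4*t) + exp(-4*t), t*exp(-4*t), 0]
  [-4*t*exp(-4*t), 2*t*exp(-4*t) + exp(-4*t), 0]
  [0, 0, exp(-4*t)]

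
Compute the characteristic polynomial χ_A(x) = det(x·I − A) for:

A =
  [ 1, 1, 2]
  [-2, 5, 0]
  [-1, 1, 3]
x^3 - 9*x^2 + 27*x - 27

Expanding det(x·I − A) (e.g. by cofactor expansion or by noting that A is similar to its Jordan form J, which has the same characteristic polynomial as A) gives
  χ_A(x) = x^3 - 9*x^2 + 27*x - 27
which factors as (x - 3)^3. The eigenvalues (with algebraic multiplicities) are λ = 3 with multiplicity 3.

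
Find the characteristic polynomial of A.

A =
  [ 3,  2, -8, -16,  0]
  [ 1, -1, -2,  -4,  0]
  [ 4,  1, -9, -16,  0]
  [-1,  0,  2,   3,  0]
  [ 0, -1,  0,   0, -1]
x^5 + 5*x^4 + 10*x^3 + 10*x^2 + 5*x + 1

Expanding det(x·I − A) (e.g. by cofactor expansion or by noting that A is similar to its Jordan form J, which has the same characteristic polynomial as A) gives
  χ_A(x) = x^5 + 5*x^4 + 10*x^3 + 10*x^2 + 5*x + 1
which factors as (x + 1)^5. The eigenvalues (with algebraic multiplicities) are λ = -1 with multiplicity 5.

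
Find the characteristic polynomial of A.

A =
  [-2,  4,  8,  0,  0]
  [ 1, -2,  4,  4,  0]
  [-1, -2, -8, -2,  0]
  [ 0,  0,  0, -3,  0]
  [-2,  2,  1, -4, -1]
x^5 + 16*x^4 + 99*x^3 + 292*x^2 + 400*x + 192

Expanding det(x·I − A) (e.g. by cofactor expansion or by noting that A is similar to its Jordan form J, which has the same characteristic polynomial as A) gives
  χ_A(x) = x^5 + 16*x^4 + 99*x^3 + 292*x^2 + 400*x + 192
which factors as (x + 1)*(x + 3)*(x + 4)^3. The eigenvalues (with algebraic multiplicities) are λ = -4 with multiplicity 3, λ = -3 with multiplicity 1, λ = -1 with multiplicity 1.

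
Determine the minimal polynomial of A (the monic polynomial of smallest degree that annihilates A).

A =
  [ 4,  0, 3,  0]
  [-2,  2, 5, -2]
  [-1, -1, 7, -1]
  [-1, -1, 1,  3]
x^3 - 12*x^2 + 48*x - 64

The characteristic polynomial is χ_A(x) = (x - 4)^4, so the eigenvalues are known. The minimal polynomial is
  m_A(x) = Π_λ (x − λ)^{k_λ}
where k_λ is the size of the *largest* Jordan block for λ (equivalently, the smallest k with (A − λI)^k v = 0 for every generalised eigenvector v of λ).

  λ = 4: largest Jordan block has size 3, contributing (x − 4)^3

So m_A(x) = (x - 4)^3 = x^3 - 12*x^2 + 48*x - 64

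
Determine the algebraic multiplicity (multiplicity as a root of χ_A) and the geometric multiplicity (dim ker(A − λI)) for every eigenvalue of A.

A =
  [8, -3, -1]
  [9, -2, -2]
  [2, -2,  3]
λ = 3: alg = 3, geom = 1

Step 1 — factor the characteristic polynomial to read off the algebraic multiplicities:
  χ_A(x) = (x - 3)^3

Step 2 — compute geometric multiplicities via the rank-nullity identity g(λ) = n − rank(A − λI):
  rank(A − (3)·I) = 2, so dim ker(A − (3)·I) = n − 2 = 1

Summary:
  λ = 3: algebraic multiplicity = 3, geometric multiplicity = 1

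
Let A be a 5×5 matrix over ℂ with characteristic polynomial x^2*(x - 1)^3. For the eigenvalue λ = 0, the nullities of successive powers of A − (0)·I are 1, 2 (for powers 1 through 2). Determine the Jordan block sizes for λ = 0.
Block sizes for λ = 0: [2]

From the dimensions of kernels of powers, the number of Jordan blocks of size at least j is d_j − d_{j−1} where d_j = dim ker(N^j) (with d_0 = 0). Computing the differences gives [1, 1].
The number of blocks of size exactly k is (#blocks of size ≥ k) − (#blocks of size ≥ k + 1), so the partition is: 1 block(s) of size 2.
In nonincreasing order the block sizes are [2].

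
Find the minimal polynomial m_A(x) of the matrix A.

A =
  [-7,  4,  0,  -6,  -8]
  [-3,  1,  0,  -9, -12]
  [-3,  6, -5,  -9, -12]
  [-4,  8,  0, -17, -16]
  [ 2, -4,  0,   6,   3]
x^2 + 10*x + 25

The characteristic polynomial is χ_A(x) = (x + 5)^5, so the eigenvalues are known. The minimal polynomial is
  m_A(x) = Π_λ (x − λ)^{k_λ}
where k_λ is the size of the *largest* Jordan block for λ (equivalently, the smallest k with (A − λI)^k v = 0 for every generalised eigenvector v of λ).

  λ = -5: largest Jordan block has size 2, contributing (x + 5)^2

So m_A(x) = (x + 5)^2 = x^2 + 10*x + 25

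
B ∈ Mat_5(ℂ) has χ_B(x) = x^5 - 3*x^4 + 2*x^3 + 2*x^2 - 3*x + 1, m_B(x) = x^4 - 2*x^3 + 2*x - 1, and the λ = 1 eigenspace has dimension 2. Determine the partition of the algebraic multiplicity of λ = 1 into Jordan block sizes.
Block sizes for λ = 1: [3, 1]

Step 1 — from the characteristic polynomial, algebraic multiplicity of λ = 1 is 4. From dim ker(B − (1)·I) = 2, there are exactly 2 Jordan blocks for λ = 1.
Step 2 — from the minimal polynomial, the factor (x − 1)^3 tells us the largest block for λ = 1 has size 3.
Step 3 — with total size 4, 2 blocks, and largest block 3, the block sizes (in nonincreasing order) are [3, 1].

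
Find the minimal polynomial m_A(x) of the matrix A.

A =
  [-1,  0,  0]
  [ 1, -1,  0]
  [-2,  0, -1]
x^2 + 2*x + 1

The characteristic polynomial is χ_A(x) = (x + 1)^3, so the eigenvalues are known. The minimal polynomial is
  m_A(x) = Π_λ (x − λ)^{k_λ}
where k_λ is the size of the *largest* Jordan block for λ (equivalently, the smallest k with (A − λI)^k v = 0 for every generalised eigenvector v of λ).

  λ = -1: largest Jordan block has size 2, contributing (x + 1)^2

So m_A(x) = (x + 1)^2 = x^2 + 2*x + 1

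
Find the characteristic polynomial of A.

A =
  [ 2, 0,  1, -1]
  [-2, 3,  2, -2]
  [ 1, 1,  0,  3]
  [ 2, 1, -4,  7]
x^4 - 12*x^3 + 54*x^2 - 108*x + 81

Expanding det(x·I − A) (e.g. by cofactor expansion or by noting that A is similar to its Jordan form J, which has the same characteristic polynomial as A) gives
  χ_A(x) = x^4 - 12*x^3 + 54*x^2 - 108*x + 81
which factors as (x - 3)^4. The eigenvalues (with algebraic multiplicities) are λ = 3 with multiplicity 4.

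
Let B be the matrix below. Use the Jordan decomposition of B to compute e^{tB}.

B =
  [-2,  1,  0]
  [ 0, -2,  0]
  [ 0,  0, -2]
e^{tB} =
  [exp(-2*t), t*exp(-2*t), 0]
  [0, exp(-2*t), 0]
  [0, 0, exp(-2*t)]

Strategy: write B = P · J · P⁻¹ where J is a Jordan canonical form, so e^{tB} = P · e^{tJ} · P⁻¹, and e^{tJ} can be computed block-by-block.

B has Jordan form
J =
  [-2,  1,  0]
  [ 0, -2,  0]
  [ 0,  0, -2]
(up to reordering of blocks).

Per-block formulas:
  For a 2×2 Jordan block J_2(-2): exp(t · J_2(-2)) = e^(-2t)·(I + t·N), where N is the 2×2 nilpotent shift.
  For a 1×1 block at λ = -2: exp(t · [-2]) = [e^(-2t)].

After assembling e^{tJ} and conjugating by P, we get:

e^{tB} =
  [exp(-2*t), t*exp(-2*t), 0]
  [0, exp(-2*t), 0]
  [0, 0, exp(-2*t)]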